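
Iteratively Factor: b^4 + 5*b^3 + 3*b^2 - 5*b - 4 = (b + 4)*(b^3 + b^2 - b - 1) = (b + 1)*(b + 4)*(b^2 - 1) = (b + 1)^2*(b + 4)*(b - 1)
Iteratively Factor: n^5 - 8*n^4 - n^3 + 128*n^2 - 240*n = (n - 5)*(n^4 - 3*n^3 - 16*n^2 + 48*n) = (n - 5)*(n + 4)*(n^3 - 7*n^2 + 12*n) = n*(n - 5)*(n + 4)*(n^2 - 7*n + 12) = n*(n - 5)*(n - 4)*(n + 4)*(n - 3)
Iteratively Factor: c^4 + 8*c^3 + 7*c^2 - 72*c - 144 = (c + 4)*(c^3 + 4*c^2 - 9*c - 36) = (c + 3)*(c + 4)*(c^2 + c - 12) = (c + 3)*(c + 4)^2*(c - 3)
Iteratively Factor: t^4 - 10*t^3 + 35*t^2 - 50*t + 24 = (t - 3)*(t^3 - 7*t^2 + 14*t - 8) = (t - 4)*(t - 3)*(t^2 - 3*t + 2) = (t - 4)*(t - 3)*(t - 2)*(t - 1)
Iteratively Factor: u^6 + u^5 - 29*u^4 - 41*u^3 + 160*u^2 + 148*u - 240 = (u + 2)*(u^5 - u^4 - 27*u^3 + 13*u^2 + 134*u - 120) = (u - 2)*(u + 2)*(u^4 + u^3 - 25*u^2 - 37*u + 60) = (u - 2)*(u + 2)*(u + 4)*(u^3 - 3*u^2 - 13*u + 15) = (u - 2)*(u - 1)*(u + 2)*(u + 4)*(u^2 - 2*u - 15) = (u - 2)*(u - 1)*(u + 2)*(u + 3)*(u + 4)*(u - 5)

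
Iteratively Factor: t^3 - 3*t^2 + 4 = (t + 1)*(t^2 - 4*t + 4) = (t - 2)*(t + 1)*(t - 2)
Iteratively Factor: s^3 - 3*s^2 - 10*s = (s - 5)*(s^2 + 2*s) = s*(s - 5)*(s + 2)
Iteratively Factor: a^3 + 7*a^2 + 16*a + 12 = (a + 3)*(a^2 + 4*a + 4) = (a + 2)*(a + 3)*(a + 2)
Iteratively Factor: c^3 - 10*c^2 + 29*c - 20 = (c - 5)*(c^2 - 5*c + 4) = (c - 5)*(c - 1)*(c - 4)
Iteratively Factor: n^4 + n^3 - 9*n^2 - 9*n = (n + 1)*(n^3 - 9*n) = (n - 3)*(n + 1)*(n^2 + 3*n) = n*(n - 3)*(n + 1)*(n + 3)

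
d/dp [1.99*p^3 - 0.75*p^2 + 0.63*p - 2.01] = 5.97*p^2 - 1.5*p + 0.63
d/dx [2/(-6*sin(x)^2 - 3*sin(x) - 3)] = 2*(4*sin(x) + 1)*cos(x)/(3*(sin(x) - cos(2*x) + 2)^2)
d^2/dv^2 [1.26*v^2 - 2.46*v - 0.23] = 2.52000000000000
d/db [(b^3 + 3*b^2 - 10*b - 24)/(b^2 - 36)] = (b^4 - 98*b^2 - 168*b + 360)/(b^4 - 72*b^2 + 1296)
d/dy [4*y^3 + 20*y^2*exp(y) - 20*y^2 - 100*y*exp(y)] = 20*y^2*exp(y) + 12*y^2 - 60*y*exp(y) - 40*y - 100*exp(y)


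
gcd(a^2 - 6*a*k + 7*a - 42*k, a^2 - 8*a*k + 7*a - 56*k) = a + 7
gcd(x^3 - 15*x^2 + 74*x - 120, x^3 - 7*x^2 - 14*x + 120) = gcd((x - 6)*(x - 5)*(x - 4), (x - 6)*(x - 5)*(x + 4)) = x^2 - 11*x + 30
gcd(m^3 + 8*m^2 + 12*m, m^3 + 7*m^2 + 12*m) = m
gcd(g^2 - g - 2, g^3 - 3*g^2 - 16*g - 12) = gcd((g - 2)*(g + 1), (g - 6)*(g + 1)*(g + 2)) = g + 1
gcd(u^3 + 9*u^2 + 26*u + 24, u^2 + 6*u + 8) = u^2 + 6*u + 8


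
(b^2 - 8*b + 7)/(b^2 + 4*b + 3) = (b^2 - 8*b + 7)/(b^2 + 4*b + 3)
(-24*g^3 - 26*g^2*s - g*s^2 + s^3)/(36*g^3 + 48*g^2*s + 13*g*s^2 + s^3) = (-24*g^2 - 2*g*s + s^2)/(36*g^2 + 12*g*s + s^2)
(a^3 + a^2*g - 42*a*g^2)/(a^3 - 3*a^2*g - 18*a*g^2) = (a + 7*g)/(a + 3*g)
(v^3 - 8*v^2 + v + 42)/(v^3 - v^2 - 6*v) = (v - 7)/v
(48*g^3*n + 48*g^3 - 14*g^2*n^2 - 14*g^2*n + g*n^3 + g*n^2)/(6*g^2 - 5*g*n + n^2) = g*(48*g^2*n + 48*g^2 - 14*g*n^2 - 14*g*n + n^3 + n^2)/(6*g^2 - 5*g*n + n^2)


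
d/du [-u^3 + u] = 1 - 3*u^2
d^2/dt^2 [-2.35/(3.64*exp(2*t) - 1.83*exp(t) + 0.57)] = (-2.35*(7.28*exp(t) - 1.83)*(14.56*exp(t) - 3.66)*exp(t) + (34.216*exp(t) - 4.3005)*(3.64*exp(2*t) - 1.83*exp(t) + 0.57))*exp(t)/(3.64*exp(2*t) - 1.83*exp(t) + 0.57)^3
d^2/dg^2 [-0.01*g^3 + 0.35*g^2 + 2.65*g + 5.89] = 0.7 - 0.06*g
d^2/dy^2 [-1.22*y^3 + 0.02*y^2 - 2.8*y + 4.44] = 0.04 - 7.32*y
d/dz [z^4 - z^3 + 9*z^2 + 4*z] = 4*z^3 - 3*z^2 + 18*z + 4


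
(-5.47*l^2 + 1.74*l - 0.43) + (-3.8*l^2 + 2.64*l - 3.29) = -9.27*l^2 + 4.38*l - 3.72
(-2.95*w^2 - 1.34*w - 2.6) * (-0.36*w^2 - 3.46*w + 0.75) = 1.062*w^4 + 10.6894*w^3 + 3.3599*w^2 + 7.991*w - 1.95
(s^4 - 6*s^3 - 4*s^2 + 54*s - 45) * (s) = s^5 - 6*s^4 - 4*s^3 + 54*s^2 - 45*s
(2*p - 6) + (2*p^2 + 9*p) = 2*p^2 + 11*p - 6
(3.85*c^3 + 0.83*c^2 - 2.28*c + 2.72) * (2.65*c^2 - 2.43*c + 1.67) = 10.2025*c^5 - 7.156*c^4 - 1.6294*c^3 + 14.1345*c^2 - 10.4172*c + 4.5424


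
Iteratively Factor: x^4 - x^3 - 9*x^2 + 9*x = (x - 3)*(x^3 + 2*x^2 - 3*x) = (x - 3)*(x + 3)*(x^2 - x) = x*(x - 3)*(x + 3)*(x - 1)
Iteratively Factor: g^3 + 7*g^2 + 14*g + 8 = (g + 1)*(g^2 + 6*g + 8) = (g + 1)*(g + 4)*(g + 2)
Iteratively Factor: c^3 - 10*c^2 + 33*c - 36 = (c - 4)*(c^2 - 6*c + 9) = (c - 4)*(c - 3)*(c - 3)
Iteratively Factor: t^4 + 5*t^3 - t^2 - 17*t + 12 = (t + 3)*(t^3 + 2*t^2 - 7*t + 4) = (t + 3)*(t + 4)*(t^2 - 2*t + 1) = (t - 1)*(t + 3)*(t + 4)*(t - 1)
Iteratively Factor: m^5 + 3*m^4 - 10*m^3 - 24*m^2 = (m - 3)*(m^4 + 6*m^3 + 8*m^2) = (m - 3)*(m + 4)*(m^3 + 2*m^2) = m*(m - 3)*(m + 4)*(m^2 + 2*m) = m^2*(m - 3)*(m + 4)*(m + 2)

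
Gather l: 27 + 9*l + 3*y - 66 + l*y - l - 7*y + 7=l*(y + 8) - 4*y - 32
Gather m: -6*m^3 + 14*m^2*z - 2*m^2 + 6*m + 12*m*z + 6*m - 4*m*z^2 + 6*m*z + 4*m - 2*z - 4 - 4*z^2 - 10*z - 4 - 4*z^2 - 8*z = -6*m^3 + m^2*(14*z - 2) + m*(-4*z^2 + 18*z + 16) - 8*z^2 - 20*z - 8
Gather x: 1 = 1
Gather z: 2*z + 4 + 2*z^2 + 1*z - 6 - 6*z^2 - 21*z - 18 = -4*z^2 - 18*z - 20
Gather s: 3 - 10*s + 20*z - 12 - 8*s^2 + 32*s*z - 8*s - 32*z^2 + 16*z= -8*s^2 + s*(32*z - 18) - 32*z^2 + 36*z - 9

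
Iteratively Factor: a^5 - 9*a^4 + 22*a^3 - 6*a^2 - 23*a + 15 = (a - 5)*(a^4 - 4*a^3 + 2*a^2 + 4*a - 3) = (a - 5)*(a - 3)*(a^3 - a^2 - a + 1) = (a - 5)*(a - 3)*(a + 1)*(a^2 - 2*a + 1) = (a - 5)*(a - 3)*(a - 1)*(a + 1)*(a - 1)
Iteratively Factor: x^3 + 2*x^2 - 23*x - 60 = (x + 4)*(x^2 - 2*x - 15) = (x - 5)*(x + 4)*(x + 3)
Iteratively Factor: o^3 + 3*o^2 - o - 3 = (o + 3)*(o^2 - 1) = (o - 1)*(o + 3)*(o + 1)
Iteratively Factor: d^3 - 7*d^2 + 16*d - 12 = (d - 2)*(d^2 - 5*d + 6) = (d - 3)*(d - 2)*(d - 2)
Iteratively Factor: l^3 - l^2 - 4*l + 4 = (l + 2)*(l^2 - 3*l + 2) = (l - 1)*(l + 2)*(l - 2)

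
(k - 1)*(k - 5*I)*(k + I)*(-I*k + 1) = -I*k^4 - 3*k^3 + I*k^3 + 3*k^2 - 9*I*k^2 + 5*k + 9*I*k - 5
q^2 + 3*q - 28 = (q - 4)*(q + 7)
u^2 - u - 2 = (u - 2)*(u + 1)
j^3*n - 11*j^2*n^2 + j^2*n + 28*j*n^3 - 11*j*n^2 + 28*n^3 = (j - 7*n)*(j - 4*n)*(j*n + n)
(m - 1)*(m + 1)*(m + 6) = m^3 + 6*m^2 - m - 6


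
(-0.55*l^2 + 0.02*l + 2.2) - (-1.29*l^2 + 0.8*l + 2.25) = 0.74*l^2 - 0.78*l - 0.0499999999999998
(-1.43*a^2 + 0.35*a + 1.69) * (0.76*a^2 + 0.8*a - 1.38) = -1.0868*a^4 - 0.878*a^3 + 3.5378*a^2 + 0.869*a - 2.3322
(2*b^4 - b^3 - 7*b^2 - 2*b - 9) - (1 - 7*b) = 2*b^4 - b^3 - 7*b^2 + 5*b - 10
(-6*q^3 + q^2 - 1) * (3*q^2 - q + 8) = -18*q^5 + 9*q^4 - 49*q^3 + 5*q^2 + q - 8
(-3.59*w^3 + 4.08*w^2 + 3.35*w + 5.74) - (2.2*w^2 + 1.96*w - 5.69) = -3.59*w^3 + 1.88*w^2 + 1.39*w + 11.43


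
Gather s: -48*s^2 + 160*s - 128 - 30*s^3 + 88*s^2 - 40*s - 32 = -30*s^3 + 40*s^2 + 120*s - 160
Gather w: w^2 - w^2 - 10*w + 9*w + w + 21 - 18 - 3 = 0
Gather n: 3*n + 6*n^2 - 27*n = 6*n^2 - 24*n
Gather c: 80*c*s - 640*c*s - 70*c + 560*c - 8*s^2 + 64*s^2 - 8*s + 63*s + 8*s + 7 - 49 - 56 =c*(490 - 560*s) + 56*s^2 + 63*s - 98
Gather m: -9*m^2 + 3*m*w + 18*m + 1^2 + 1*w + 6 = -9*m^2 + m*(3*w + 18) + w + 7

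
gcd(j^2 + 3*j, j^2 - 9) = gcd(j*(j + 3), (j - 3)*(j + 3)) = j + 3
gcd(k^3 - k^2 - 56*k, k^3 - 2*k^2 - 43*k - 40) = k - 8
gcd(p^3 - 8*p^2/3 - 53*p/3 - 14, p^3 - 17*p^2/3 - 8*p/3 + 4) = p^2 - 5*p - 6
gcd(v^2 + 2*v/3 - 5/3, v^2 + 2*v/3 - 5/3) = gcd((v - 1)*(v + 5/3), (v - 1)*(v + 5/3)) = v^2 + 2*v/3 - 5/3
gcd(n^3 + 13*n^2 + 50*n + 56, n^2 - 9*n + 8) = 1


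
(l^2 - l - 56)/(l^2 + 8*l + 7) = (l - 8)/(l + 1)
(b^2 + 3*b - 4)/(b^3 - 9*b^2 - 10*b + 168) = (b - 1)/(b^2 - 13*b + 42)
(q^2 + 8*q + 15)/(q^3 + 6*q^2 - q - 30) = 1/(q - 2)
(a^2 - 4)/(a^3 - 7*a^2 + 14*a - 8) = (a + 2)/(a^2 - 5*a + 4)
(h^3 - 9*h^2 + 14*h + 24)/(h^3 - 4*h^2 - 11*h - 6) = (h - 4)/(h + 1)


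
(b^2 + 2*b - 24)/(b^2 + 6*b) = (b - 4)/b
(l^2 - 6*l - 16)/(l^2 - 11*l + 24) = (l + 2)/(l - 3)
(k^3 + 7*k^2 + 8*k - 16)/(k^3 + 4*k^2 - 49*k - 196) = (k^2 + 3*k - 4)/(k^2 - 49)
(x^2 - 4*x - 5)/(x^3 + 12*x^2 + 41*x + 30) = (x - 5)/(x^2 + 11*x + 30)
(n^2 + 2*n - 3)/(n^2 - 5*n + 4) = (n + 3)/(n - 4)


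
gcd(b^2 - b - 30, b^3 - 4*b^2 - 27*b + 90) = b^2 - b - 30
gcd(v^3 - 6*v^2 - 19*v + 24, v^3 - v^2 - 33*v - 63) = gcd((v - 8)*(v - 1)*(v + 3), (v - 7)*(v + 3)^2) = v + 3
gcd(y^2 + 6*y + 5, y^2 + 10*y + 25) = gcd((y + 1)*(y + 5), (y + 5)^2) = y + 5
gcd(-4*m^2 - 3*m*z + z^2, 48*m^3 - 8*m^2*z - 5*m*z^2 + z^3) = -4*m + z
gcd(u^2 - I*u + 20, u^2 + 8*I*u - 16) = u + 4*I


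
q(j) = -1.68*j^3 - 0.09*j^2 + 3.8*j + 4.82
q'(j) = -5.04*j^2 - 0.18*j + 3.8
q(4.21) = -106.14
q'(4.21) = -86.29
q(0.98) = 6.88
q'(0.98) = -1.22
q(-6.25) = 387.71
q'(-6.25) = -191.95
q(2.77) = -21.05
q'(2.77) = -35.37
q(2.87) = -24.73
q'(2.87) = -38.23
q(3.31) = -44.51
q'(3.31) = -52.01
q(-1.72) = 6.57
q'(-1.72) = -10.80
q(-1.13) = 2.84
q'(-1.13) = -2.43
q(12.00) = -2865.58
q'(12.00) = -724.12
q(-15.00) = 5597.57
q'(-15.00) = -1127.50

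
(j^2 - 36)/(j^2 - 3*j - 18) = (j + 6)/(j + 3)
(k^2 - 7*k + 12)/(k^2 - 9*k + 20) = (k - 3)/(k - 5)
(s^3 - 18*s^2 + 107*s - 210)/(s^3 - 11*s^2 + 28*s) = (s^2 - 11*s + 30)/(s*(s - 4))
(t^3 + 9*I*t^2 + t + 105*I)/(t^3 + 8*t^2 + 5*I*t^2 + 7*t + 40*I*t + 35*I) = (t^2 + 4*I*t + 21)/(t^2 + 8*t + 7)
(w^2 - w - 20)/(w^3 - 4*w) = (w^2 - w - 20)/(w*(w^2 - 4))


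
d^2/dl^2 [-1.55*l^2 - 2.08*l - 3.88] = -3.10000000000000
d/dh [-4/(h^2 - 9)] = 8*h/(h^2 - 9)^2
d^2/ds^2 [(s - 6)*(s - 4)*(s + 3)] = 6*s - 14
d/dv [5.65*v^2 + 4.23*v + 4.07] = 11.3*v + 4.23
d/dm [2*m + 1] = 2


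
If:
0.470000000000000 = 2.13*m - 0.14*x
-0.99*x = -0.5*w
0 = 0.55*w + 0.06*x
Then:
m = 0.22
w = 0.00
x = 0.00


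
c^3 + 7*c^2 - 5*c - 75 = (c - 3)*(c + 5)^2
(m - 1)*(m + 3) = m^2 + 2*m - 3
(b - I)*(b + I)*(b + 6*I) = b^3 + 6*I*b^2 + b + 6*I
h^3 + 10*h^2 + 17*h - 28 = (h - 1)*(h + 4)*(h + 7)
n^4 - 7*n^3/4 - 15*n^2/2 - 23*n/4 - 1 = (n - 4)*(n + 1/4)*(n + 1)^2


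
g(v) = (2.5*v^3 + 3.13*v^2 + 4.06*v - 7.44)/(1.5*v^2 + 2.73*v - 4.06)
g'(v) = (-3.0*v - 2.73)*(2.5*v^3 + 3.13*v^2 + 4.06*v - 7.44)/(1.5*v^2 + 2.73*v - 4.06)^2 + (7.5*v^2 + 6.26*v + 4.06)/(1.5*v^2 + 2.73*v - 4.06) = (3.75*v^4 + 13.65*v^3 - 27.9951*v^2 - 3.0956*v + 3.8276)/(2.25*v^4 + 8.19*v^3 - 4.7271*v^2 - 22.1676*v + 16.4836)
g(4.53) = 7.87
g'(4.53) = 1.48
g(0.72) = 1.49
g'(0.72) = -3.93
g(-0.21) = 1.79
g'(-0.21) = 0.15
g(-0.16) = 1.80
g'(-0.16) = 0.18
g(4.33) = 7.57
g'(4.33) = 1.47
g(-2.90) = -84.43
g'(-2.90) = -713.22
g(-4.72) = -13.34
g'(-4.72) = -0.66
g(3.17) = 5.92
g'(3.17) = 1.36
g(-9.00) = -17.37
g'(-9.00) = 1.44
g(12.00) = 19.66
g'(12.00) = 1.62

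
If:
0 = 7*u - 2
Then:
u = 2/7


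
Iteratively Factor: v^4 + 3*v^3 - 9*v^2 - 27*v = (v)*(v^3 + 3*v^2 - 9*v - 27) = v*(v + 3)*(v^2 - 9) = v*(v - 3)*(v + 3)*(v + 3)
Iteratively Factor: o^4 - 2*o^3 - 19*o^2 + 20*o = (o + 4)*(o^3 - 6*o^2 + 5*o) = (o - 5)*(o + 4)*(o^2 - o) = (o - 5)*(o - 1)*(o + 4)*(o)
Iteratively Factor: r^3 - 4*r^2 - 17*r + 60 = (r - 5)*(r^2 + r - 12) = (r - 5)*(r + 4)*(r - 3)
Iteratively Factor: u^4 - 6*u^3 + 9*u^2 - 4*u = (u - 4)*(u^3 - 2*u^2 + u) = (u - 4)*(u - 1)*(u^2 - u) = (u - 4)*(u - 1)^2*(u)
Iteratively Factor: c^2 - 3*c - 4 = (c - 4)*(c + 1)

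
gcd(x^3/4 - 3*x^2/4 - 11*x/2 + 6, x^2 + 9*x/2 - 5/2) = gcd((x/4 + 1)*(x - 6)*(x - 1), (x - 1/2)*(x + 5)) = 1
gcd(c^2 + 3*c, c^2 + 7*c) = c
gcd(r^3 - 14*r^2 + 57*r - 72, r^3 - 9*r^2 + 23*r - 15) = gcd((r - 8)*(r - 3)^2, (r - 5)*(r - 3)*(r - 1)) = r - 3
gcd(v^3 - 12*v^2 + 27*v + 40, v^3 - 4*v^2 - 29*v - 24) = v^2 - 7*v - 8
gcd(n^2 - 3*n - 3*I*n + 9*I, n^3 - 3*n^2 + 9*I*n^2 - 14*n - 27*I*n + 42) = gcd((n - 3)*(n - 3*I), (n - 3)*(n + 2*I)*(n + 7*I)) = n - 3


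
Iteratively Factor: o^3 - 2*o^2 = (o - 2)*(o^2) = o*(o - 2)*(o)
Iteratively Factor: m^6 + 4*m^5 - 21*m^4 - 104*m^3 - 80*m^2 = (m - 5)*(m^5 + 9*m^4 + 24*m^3 + 16*m^2) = (m - 5)*(m + 4)*(m^4 + 5*m^3 + 4*m^2) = m*(m - 5)*(m + 4)*(m^3 + 5*m^2 + 4*m) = m*(m - 5)*(m + 1)*(m + 4)*(m^2 + 4*m) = m^2*(m - 5)*(m + 1)*(m + 4)*(m + 4)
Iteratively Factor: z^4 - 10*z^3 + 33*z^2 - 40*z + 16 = (z - 4)*(z^3 - 6*z^2 + 9*z - 4) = (z - 4)^2*(z^2 - 2*z + 1) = (z - 4)^2*(z - 1)*(z - 1)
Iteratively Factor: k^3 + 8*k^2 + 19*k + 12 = (k + 3)*(k^2 + 5*k + 4) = (k + 1)*(k + 3)*(k + 4)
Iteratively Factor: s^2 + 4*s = (s + 4)*(s)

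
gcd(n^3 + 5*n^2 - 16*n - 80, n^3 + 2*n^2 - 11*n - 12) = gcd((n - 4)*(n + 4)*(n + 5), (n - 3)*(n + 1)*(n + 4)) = n + 4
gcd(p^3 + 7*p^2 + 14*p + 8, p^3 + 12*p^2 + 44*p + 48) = p^2 + 6*p + 8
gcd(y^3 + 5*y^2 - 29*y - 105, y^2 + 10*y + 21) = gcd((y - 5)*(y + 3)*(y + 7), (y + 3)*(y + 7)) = y^2 + 10*y + 21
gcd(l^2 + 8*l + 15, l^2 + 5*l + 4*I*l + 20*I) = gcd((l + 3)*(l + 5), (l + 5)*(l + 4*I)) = l + 5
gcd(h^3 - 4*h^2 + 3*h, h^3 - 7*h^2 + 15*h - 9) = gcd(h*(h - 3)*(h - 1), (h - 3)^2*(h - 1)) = h^2 - 4*h + 3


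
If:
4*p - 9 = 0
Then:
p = 9/4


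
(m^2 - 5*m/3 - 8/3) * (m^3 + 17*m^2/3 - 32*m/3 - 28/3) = m^5 + 4*m^4 - 205*m^3/9 - 20*m^2/3 + 44*m + 224/9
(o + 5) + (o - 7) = 2*o - 2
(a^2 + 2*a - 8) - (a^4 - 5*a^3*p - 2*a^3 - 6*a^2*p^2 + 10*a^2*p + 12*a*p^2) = -a^4 + 5*a^3*p + 2*a^3 + 6*a^2*p^2 - 10*a^2*p + a^2 - 12*a*p^2 + 2*a - 8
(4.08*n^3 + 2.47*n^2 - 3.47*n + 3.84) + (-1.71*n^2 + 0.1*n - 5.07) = 4.08*n^3 + 0.76*n^2 - 3.37*n - 1.23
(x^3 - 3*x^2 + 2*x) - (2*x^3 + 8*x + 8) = -x^3 - 3*x^2 - 6*x - 8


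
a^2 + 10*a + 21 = (a + 3)*(a + 7)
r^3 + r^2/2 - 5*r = r*(r - 2)*(r + 5/2)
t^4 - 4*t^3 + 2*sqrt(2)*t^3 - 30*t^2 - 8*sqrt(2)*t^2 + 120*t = t*(t - 4)*(t - 3*sqrt(2))*(t + 5*sqrt(2))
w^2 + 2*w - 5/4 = (w - 1/2)*(w + 5/2)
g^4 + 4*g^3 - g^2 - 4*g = g*(g - 1)*(g + 1)*(g + 4)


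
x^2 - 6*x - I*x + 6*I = (x - 6)*(x - I)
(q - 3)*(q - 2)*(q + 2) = q^3 - 3*q^2 - 4*q + 12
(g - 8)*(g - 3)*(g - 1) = g^3 - 12*g^2 + 35*g - 24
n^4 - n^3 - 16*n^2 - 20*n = n*(n - 5)*(n + 2)^2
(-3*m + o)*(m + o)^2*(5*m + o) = -15*m^4 - 28*m^3*o - 10*m^2*o^2 + 4*m*o^3 + o^4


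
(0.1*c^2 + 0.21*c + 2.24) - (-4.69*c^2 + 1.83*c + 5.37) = 4.79*c^2 - 1.62*c - 3.13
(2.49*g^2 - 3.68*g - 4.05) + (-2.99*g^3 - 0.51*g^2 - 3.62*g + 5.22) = -2.99*g^3 + 1.98*g^2 - 7.3*g + 1.17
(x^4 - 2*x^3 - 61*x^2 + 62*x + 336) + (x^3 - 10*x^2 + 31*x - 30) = x^4 - x^3 - 71*x^2 + 93*x + 306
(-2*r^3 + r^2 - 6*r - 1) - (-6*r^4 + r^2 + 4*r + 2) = 6*r^4 - 2*r^3 - 10*r - 3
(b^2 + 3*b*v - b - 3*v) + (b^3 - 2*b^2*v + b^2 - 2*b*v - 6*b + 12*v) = b^3 - 2*b^2*v + 2*b^2 + b*v - 7*b + 9*v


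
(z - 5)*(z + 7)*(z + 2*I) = z^3 + 2*z^2 + 2*I*z^2 - 35*z + 4*I*z - 70*I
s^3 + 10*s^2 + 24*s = s*(s + 4)*(s + 6)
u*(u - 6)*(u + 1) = u^3 - 5*u^2 - 6*u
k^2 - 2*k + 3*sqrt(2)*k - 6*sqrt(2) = (k - 2)*(k + 3*sqrt(2))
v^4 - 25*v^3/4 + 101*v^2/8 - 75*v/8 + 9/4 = (v - 3)*(v - 2)*(v - 3/4)*(v - 1/2)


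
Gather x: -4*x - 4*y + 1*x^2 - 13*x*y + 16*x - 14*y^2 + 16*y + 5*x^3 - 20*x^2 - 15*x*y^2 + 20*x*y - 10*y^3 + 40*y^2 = 5*x^3 - 19*x^2 + x*(-15*y^2 + 7*y + 12) - 10*y^3 + 26*y^2 + 12*y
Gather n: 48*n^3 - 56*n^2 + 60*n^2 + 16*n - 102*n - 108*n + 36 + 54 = 48*n^3 + 4*n^2 - 194*n + 90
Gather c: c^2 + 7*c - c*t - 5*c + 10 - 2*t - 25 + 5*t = c^2 + c*(2 - t) + 3*t - 15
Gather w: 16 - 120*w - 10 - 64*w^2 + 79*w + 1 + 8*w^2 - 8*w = -56*w^2 - 49*w + 7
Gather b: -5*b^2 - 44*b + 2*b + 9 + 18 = -5*b^2 - 42*b + 27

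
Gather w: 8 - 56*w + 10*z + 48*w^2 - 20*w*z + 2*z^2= 48*w^2 + w*(-20*z - 56) + 2*z^2 + 10*z + 8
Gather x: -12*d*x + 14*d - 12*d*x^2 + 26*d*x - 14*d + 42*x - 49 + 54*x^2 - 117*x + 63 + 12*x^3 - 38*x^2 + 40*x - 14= 12*x^3 + x^2*(16 - 12*d) + x*(14*d - 35)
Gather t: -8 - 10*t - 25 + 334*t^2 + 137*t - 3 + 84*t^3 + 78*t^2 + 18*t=84*t^3 + 412*t^2 + 145*t - 36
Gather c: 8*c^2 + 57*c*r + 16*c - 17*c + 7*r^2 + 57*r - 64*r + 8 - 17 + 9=8*c^2 + c*(57*r - 1) + 7*r^2 - 7*r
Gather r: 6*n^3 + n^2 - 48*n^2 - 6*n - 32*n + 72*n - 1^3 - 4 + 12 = 6*n^3 - 47*n^2 + 34*n + 7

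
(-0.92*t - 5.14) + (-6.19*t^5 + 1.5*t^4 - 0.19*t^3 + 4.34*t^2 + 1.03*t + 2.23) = -6.19*t^5 + 1.5*t^4 - 0.19*t^3 + 4.34*t^2 + 0.11*t - 2.91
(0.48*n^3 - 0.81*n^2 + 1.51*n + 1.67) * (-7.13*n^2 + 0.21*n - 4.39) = -3.4224*n^5 + 5.8761*n^4 - 13.0436*n^3 - 8.0341*n^2 - 6.2782*n - 7.3313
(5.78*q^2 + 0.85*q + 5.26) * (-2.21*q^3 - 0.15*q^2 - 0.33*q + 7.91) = -12.7738*q^5 - 2.7455*q^4 - 13.6595*q^3 + 44.6503*q^2 + 4.9877*q + 41.6066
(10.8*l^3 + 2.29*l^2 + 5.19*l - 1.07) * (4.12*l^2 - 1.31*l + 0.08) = 44.496*l^5 - 4.7132*l^4 + 19.2469*l^3 - 11.0241*l^2 + 1.8169*l - 0.0856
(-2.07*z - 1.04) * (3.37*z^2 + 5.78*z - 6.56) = -6.9759*z^3 - 15.4694*z^2 + 7.568*z + 6.8224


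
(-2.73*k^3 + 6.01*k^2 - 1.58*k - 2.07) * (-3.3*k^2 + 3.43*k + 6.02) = 9.009*k^5 - 29.1969*k^4 + 9.3937*k^3 + 37.5918*k^2 - 16.6117*k - 12.4614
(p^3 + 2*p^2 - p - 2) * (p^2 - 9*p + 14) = p^5 - 7*p^4 - 5*p^3 + 35*p^2 + 4*p - 28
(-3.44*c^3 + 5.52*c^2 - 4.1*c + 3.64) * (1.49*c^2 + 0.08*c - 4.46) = -5.1256*c^5 + 7.9496*c^4 + 9.675*c^3 - 19.5236*c^2 + 18.5772*c - 16.2344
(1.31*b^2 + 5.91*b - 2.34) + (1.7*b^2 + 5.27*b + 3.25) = 3.01*b^2 + 11.18*b + 0.91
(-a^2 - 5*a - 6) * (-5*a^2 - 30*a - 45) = 5*a^4 + 55*a^3 + 225*a^2 + 405*a + 270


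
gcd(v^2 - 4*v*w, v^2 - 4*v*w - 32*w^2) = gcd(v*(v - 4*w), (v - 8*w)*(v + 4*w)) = 1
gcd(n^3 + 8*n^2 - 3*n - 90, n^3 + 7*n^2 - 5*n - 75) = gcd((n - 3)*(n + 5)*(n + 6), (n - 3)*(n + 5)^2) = n^2 + 2*n - 15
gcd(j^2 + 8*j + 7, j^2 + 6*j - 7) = j + 7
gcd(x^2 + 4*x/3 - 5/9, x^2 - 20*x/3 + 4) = 1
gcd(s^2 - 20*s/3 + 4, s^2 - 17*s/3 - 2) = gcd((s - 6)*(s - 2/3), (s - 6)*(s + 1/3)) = s - 6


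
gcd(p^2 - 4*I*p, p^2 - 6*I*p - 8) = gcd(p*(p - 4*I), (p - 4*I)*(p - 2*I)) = p - 4*I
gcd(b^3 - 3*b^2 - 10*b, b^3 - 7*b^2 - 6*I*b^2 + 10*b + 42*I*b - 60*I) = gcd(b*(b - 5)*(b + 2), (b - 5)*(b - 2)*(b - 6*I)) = b - 5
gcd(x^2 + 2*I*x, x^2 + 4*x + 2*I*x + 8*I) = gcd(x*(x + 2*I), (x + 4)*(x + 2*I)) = x + 2*I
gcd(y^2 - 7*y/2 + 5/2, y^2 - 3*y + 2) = y - 1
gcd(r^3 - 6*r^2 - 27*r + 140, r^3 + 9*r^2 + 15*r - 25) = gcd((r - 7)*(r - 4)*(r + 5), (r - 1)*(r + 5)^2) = r + 5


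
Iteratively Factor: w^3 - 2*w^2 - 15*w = (w)*(w^2 - 2*w - 15) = w*(w - 5)*(w + 3)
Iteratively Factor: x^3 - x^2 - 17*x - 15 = (x - 5)*(x^2 + 4*x + 3) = (x - 5)*(x + 3)*(x + 1)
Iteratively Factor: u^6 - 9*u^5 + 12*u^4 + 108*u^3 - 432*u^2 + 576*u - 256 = (u - 1)*(u^5 - 8*u^4 + 4*u^3 + 112*u^2 - 320*u + 256) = (u - 4)*(u - 1)*(u^4 - 4*u^3 - 12*u^2 + 64*u - 64) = (u - 4)*(u - 2)*(u - 1)*(u^3 - 2*u^2 - 16*u + 32) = (u - 4)*(u - 2)*(u - 1)*(u + 4)*(u^2 - 6*u + 8) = (u - 4)*(u - 2)^2*(u - 1)*(u + 4)*(u - 4)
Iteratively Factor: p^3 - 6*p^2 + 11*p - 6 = (p - 2)*(p^2 - 4*p + 3) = (p - 2)*(p - 1)*(p - 3)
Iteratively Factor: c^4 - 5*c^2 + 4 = (c - 2)*(c^3 + 2*c^2 - c - 2) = (c - 2)*(c + 2)*(c^2 - 1) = (c - 2)*(c - 1)*(c + 2)*(c + 1)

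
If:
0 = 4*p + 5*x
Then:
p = -5*x/4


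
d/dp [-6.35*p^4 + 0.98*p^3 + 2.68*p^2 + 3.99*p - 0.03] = -25.4*p^3 + 2.94*p^2 + 5.36*p + 3.99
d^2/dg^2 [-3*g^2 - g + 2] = -6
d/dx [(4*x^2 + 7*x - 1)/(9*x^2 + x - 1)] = (-59*x^2 + 10*x - 6)/(81*x^4 + 18*x^3 - 17*x^2 - 2*x + 1)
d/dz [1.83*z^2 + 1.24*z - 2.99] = 3.66*z + 1.24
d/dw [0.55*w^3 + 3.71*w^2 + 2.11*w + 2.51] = 1.65*w^2 + 7.42*w + 2.11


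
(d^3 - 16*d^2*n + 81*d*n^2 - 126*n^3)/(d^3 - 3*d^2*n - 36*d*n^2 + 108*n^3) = (d - 7*n)/(d + 6*n)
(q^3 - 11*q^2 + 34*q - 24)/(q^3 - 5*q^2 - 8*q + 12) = (q - 4)/(q + 2)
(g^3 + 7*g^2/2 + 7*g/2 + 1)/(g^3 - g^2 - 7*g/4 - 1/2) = 2*(g^2 + 3*g + 2)/(2*g^2 - 3*g - 2)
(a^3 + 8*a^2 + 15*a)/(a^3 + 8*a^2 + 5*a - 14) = a*(a^2 + 8*a + 15)/(a^3 + 8*a^2 + 5*a - 14)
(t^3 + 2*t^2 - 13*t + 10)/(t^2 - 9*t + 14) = (t^2 + 4*t - 5)/(t - 7)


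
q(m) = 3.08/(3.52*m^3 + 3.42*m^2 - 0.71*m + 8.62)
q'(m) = 3.08*(-10.56*m^2 - 6.84*m + 0.71)/(3.52*m^3 + 3.42*m^2 - 0.71*m + 8.62)^2 = (-32.5248*m^2 - 21.0672*m + 2.1868)/(3.52*m^3 + 3.42*m^2 - 0.71*m + 8.62)^2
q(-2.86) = -0.07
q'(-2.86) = -0.11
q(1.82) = 0.08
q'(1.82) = -0.09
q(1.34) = 0.14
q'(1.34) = -0.17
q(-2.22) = -0.27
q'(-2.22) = -0.85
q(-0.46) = 0.33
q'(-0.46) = 0.06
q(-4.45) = -0.01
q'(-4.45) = -0.01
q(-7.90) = -0.00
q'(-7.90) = -0.00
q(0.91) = 0.23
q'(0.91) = -0.24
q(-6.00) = -0.00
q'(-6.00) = -0.00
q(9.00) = 0.00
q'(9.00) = -0.00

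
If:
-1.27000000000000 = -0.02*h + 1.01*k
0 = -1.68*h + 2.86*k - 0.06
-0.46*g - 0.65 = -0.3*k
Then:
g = -2.26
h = -2.25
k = -1.30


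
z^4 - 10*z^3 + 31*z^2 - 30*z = z*(z - 5)*(z - 3)*(z - 2)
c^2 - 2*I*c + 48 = (c - 8*I)*(c + 6*I)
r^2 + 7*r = r*(r + 7)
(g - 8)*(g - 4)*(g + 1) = g^3 - 11*g^2 + 20*g + 32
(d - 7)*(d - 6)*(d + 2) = d^3 - 11*d^2 + 16*d + 84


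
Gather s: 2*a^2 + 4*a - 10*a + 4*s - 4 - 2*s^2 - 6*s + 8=2*a^2 - 6*a - 2*s^2 - 2*s + 4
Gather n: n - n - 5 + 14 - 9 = 0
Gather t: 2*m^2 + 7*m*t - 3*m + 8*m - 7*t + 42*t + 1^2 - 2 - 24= 2*m^2 + 5*m + t*(7*m + 35) - 25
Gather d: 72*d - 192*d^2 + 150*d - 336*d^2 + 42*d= -528*d^2 + 264*d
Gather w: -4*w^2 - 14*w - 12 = -4*w^2 - 14*w - 12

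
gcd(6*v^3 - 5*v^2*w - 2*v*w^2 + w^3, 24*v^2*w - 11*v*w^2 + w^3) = 3*v - w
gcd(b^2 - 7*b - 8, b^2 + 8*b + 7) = b + 1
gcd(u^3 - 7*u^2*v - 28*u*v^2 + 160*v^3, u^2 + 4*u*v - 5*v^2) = u + 5*v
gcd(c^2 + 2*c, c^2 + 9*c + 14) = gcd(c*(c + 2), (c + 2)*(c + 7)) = c + 2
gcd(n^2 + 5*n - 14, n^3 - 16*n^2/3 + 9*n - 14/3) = n - 2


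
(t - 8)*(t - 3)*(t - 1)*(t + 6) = t^4 - 6*t^3 - 37*t^2 + 186*t - 144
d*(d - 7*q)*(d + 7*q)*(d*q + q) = d^4*q + d^3*q - 49*d^2*q^3 - 49*d*q^3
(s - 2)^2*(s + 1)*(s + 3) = s^4 - 9*s^2 + 4*s + 12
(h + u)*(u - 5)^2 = h*u^2 - 10*h*u + 25*h + u^3 - 10*u^2 + 25*u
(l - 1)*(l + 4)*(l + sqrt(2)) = l^3 + sqrt(2)*l^2 + 3*l^2 - 4*l + 3*sqrt(2)*l - 4*sqrt(2)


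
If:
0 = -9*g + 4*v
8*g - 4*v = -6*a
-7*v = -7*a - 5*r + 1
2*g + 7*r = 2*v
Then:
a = -14/1075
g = -84/1075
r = -6/215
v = -189/1075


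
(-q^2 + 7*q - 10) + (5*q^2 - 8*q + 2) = 4*q^2 - q - 8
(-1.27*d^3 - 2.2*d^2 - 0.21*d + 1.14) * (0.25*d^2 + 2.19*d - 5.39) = -0.3175*d^5 - 3.3313*d^4 + 1.9748*d^3 + 11.6831*d^2 + 3.6285*d - 6.1446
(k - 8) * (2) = 2*k - 16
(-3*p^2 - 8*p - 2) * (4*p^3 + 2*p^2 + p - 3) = -12*p^5 - 38*p^4 - 27*p^3 - 3*p^2 + 22*p + 6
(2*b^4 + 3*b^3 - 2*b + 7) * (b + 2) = 2*b^5 + 7*b^4 + 6*b^3 - 2*b^2 + 3*b + 14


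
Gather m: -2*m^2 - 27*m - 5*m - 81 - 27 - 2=-2*m^2 - 32*m - 110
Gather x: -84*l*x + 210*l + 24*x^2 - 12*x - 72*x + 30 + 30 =210*l + 24*x^2 + x*(-84*l - 84) + 60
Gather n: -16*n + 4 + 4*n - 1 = 3 - 12*n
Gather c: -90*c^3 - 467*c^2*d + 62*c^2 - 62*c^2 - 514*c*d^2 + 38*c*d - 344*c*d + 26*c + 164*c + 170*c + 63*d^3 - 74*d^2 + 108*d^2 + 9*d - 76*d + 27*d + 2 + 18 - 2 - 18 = -90*c^3 - 467*c^2*d + c*(-514*d^2 - 306*d + 360) + 63*d^3 + 34*d^2 - 40*d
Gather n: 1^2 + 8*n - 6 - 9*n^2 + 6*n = -9*n^2 + 14*n - 5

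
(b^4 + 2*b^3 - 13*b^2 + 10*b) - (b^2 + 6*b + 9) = b^4 + 2*b^3 - 14*b^2 + 4*b - 9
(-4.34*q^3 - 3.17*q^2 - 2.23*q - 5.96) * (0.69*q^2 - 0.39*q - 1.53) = -2.9946*q^5 - 0.494699999999999*q^4 + 6.3378*q^3 + 1.6074*q^2 + 5.7363*q + 9.1188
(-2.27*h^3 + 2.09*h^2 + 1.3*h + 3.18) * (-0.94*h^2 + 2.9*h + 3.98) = 2.1338*h^5 - 8.5476*h^4 - 4.1956*h^3 + 9.099*h^2 + 14.396*h + 12.6564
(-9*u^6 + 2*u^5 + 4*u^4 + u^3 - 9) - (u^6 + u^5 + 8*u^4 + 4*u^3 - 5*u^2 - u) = -10*u^6 + u^5 - 4*u^4 - 3*u^3 + 5*u^2 + u - 9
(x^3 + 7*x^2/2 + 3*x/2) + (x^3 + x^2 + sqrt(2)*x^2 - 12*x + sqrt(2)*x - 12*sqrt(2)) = 2*x^3 + sqrt(2)*x^2 + 9*x^2/2 - 21*x/2 + sqrt(2)*x - 12*sqrt(2)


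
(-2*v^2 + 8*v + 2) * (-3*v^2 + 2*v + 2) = 6*v^4 - 28*v^3 + 6*v^2 + 20*v + 4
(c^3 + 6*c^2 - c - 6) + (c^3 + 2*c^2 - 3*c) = 2*c^3 + 8*c^2 - 4*c - 6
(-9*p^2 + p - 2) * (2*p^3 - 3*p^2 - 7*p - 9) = -18*p^5 + 29*p^4 + 56*p^3 + 80*p^2 + 5*p + 18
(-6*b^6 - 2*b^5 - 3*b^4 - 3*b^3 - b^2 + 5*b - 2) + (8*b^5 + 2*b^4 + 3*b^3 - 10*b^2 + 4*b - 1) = -6*b^6 + 6*b^5 - b^4 - 11*b^2 + 9*b - 3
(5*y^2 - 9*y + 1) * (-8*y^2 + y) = -40*y^4 + 77*y^3 - 17*y^2 + y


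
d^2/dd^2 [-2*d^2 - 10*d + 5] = -4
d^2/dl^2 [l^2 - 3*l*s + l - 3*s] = 2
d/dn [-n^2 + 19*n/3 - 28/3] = 19/3 - 2*n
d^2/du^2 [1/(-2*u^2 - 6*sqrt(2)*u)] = (u*(u + 3*sqrt(2)) - (2*u + 3*sqrt(2))^2)/(u^3*(u + 3*sqrt(2))^3)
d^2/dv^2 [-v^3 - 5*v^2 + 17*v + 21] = -6*v - 10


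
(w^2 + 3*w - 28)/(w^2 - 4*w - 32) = (-w^2 - 3*w + 28)/(-w^2 + 4*w + 32)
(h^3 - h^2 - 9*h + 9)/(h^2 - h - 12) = (h^2 - 4*h + 3)/(h - 4)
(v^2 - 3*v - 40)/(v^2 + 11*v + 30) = (v - 8)/(v + 6)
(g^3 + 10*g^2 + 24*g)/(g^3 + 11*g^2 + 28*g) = (g + 6)/(g + 7)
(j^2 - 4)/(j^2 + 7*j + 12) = (j^2 - 4)/(j^2 + 7*j + 12)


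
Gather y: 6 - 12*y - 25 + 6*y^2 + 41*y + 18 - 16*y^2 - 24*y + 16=-10*y^2 + 5*y + 15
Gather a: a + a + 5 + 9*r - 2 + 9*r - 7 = 2*a + 18*r - 4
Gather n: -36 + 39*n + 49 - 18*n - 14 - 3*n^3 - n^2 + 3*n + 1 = -3*n^3 - n^2 + 24*n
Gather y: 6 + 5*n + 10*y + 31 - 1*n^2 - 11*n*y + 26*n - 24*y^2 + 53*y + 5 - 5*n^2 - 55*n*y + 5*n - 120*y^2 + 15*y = -6*n^2 + 36*n - 144*y^2 + y*(78 - 66*n) + 42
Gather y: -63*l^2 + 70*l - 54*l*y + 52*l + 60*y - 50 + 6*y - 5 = -63*l^2 + 122*l + y*(66 - 54*l) - 55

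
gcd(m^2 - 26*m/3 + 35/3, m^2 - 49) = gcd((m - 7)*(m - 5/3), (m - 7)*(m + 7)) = m - 7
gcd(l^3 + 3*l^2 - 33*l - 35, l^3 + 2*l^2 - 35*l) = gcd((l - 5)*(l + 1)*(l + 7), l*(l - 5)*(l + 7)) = l^2 + 2*l - 35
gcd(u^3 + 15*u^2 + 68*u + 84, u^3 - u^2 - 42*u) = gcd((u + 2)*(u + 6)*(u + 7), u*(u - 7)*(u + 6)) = u + 6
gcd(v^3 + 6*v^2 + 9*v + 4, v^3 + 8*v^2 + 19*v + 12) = v^2 + 5*v + 4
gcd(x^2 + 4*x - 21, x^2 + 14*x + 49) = x + 7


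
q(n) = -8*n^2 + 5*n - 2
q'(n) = 5 - 16*n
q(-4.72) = -203.83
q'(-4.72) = 80.52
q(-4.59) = -193.49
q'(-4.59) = 78.44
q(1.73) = -17.29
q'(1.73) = -22.68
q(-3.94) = -145.89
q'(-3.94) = 68.04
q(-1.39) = -24.41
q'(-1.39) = 27.24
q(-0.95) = -13.97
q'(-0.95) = 20.20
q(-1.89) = -40.03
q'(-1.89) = 35.24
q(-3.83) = -138.50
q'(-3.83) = 66.28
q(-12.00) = -1214.00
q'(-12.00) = 197.00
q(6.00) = -260.00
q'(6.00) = -91.00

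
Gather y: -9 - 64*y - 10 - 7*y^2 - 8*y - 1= -7*y^2 - 72*y - 20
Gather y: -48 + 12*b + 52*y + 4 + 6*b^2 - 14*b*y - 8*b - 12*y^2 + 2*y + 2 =6*b^2 + 4*b - 12*y^2 + y*(54 - 14*b) - 42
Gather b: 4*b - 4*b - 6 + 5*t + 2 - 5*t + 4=0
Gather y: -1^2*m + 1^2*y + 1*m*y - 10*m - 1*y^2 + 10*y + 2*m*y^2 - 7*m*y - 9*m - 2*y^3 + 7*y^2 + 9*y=-20*m - 2*y^3 + y^2*(2*m + 6) + y*(20 - 6*m)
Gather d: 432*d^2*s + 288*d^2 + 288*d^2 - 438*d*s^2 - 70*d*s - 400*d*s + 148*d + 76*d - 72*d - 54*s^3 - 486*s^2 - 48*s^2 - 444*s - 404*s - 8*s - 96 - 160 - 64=d^2*(432*s + 576) + d*(-438*s^2 - 470*s + 152) - 54*s^3 - 534*s^2 - 856*s - 320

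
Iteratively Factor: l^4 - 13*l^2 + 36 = (l + 3)*(l^3 - 3*l^2 - 4*l + 12) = (l - 3)*(l + 3)*(l^2 - 4) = (l - 3)*(l + 2)*(l + 3)*(l - 2)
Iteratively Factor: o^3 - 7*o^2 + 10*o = (o)*(o^2 - 7*o + 10) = o*(o - 2)*(o - 5)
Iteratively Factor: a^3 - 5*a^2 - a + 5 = (a - 5)*(a^2 - 1) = (a - 5)*(a + 1)*(a - 1)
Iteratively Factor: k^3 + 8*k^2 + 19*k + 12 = (k + 3)*(k^2 + 5*k + 4) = (k + 1)*(k + 3)*(k + 4)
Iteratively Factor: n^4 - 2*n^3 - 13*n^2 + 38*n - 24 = (n + 4)*(n^3 - 6*n^2 + 11*n - 6) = (n - 3)*(n + 4)*(n^2 - 3*n + 2) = (n - 3)*(n - 1)*(n + 4)*(n - 2)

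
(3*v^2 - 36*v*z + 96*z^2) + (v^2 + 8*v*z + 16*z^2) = 4*v^2 - 28*v*z + 112*z^2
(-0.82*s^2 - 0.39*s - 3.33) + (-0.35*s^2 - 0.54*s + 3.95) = -1.17*s^2 - 0.93*s + 0.62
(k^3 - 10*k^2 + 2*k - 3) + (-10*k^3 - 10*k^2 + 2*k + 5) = -9*k^3 - 20*k^2 + 4*k + 2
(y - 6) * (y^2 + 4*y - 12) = y^3 - 2*y^2 - 36*y + 72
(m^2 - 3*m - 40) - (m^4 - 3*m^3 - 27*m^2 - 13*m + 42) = -m^4 + 3*m^3 + 28*m^2 + 10*m - 82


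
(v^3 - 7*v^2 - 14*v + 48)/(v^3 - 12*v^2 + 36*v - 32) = (v + 3)/(v - 2)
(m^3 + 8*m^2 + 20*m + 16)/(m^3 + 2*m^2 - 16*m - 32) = (m + 2)/(m - 4)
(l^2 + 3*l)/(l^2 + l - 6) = l/(l - 2)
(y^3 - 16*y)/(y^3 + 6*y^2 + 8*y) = (y - 4)/(y + 2)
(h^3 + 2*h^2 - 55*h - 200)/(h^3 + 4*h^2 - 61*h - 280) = (h + 5)/(h + 7)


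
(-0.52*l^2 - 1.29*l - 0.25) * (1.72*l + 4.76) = -0.8944*l^3 - 4.694*l^2 - 6.5704*l - 1.19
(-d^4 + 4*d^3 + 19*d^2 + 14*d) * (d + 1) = -d^5 + 3*d^4 + 23*d^3 + 33*d^2 + 14*d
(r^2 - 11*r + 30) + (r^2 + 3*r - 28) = 2*r^2 - 8*r + 2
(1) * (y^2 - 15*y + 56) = y^2 - 15*y + 56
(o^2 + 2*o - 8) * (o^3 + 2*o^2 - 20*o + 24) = o^5 + 4*o^4 - 24*o^3 - 32*o^2 + 208*o - 192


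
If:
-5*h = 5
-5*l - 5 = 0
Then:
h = -1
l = -1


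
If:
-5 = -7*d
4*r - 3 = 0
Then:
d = 5/7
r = 3/4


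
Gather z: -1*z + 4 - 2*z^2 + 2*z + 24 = -2*z^2 + z + 28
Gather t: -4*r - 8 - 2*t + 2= -4*r - 2*t - 6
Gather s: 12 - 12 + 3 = 3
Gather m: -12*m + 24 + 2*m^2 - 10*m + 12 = 2*m^2 - 22*m + 36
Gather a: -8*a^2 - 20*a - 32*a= -8*a^2 - 52*a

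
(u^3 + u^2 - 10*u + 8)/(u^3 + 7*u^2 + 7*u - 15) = (u^2 + 2*u - 8)/(u^2 + 8*u + 15)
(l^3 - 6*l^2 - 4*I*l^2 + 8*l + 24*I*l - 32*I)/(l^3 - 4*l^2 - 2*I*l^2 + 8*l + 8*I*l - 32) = (l - 2)/(l + 2*I)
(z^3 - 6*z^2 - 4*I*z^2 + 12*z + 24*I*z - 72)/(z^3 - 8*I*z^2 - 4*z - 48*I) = (z - 6)/(z - 4*I)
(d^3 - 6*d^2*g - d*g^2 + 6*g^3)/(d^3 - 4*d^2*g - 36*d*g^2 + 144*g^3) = (d^2 - g^2)/(d^2 + 2*d*g - 24*g^2)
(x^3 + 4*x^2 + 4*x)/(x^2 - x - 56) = x*(x^2 + 4*x + 4)/(x^2 - x - 56)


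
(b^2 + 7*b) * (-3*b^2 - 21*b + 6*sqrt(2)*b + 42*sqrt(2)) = -3*b^4 - 42*b^3 + 6*sqrt(2)*b^3 - 147*b^2 + 84*sqrt(2)*b^2 + 294*sqrt(2)*b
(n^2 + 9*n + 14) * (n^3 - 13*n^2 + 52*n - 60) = n^5 - 4*n^4 - 51*n^3 + 226*n^2 + 188*n - 840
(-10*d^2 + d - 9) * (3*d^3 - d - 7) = -30*d^5 + 3*d^4 - 17*d^3 + 69*d^2 + 2*d + 63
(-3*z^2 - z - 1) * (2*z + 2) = -6*z^3 - 8*z^2 - 4*z - 2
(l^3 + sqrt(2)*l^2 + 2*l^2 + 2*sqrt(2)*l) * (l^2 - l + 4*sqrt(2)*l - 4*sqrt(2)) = l^5 + l^4 + 5*sqrt(2)*l^4 + 6*l^3 + 5*sqrt(2)*l^3 - 10*sqrt(2)*l^2 + 8*l^2 - 16*l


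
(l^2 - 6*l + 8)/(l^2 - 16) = (l - 2)/(l + 4)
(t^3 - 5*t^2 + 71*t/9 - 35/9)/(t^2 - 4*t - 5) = (-9*t^3 + 45*t^2 - 71*t + 35)/(9*(-t^2 + 4*t + 5))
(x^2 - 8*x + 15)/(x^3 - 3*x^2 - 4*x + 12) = (x - 5)/(x^2 - 4)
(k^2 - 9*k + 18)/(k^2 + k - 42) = (k - 3)/(k + 7)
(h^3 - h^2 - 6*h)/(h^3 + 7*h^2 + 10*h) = (h - 3)/(h + 5)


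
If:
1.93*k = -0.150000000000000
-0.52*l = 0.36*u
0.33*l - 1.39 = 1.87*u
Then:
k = -0.08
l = 0.46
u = -0.66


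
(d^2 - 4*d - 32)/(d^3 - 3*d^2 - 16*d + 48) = (d - 8)/(d^2 - 7*d + 12)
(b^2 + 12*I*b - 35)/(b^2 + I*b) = (b^2 + 12*I*b - 35)/(b*(b + I))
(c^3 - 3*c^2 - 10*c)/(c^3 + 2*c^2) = (c - 5)/c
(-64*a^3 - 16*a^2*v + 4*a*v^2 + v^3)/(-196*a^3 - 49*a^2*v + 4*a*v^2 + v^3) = (-16*a^2 + v^2)/(-49*a^2 + v^2)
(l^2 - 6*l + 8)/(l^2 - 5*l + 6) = (l - 4)/(l - 3)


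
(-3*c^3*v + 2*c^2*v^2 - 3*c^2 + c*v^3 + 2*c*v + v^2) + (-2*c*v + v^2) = -3*c^3*v + 2*c^2*v^2 - 3*c^2 + c*v^3 + 2*v^2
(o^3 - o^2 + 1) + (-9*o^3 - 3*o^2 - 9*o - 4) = -8*o^3 - 4*o^2 - 9*o - 3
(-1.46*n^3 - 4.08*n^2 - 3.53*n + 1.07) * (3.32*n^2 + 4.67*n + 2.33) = -4.8472*n^5 - 20.3638*n^4 - 34.175*n^3 - 22.4391*n^2 - 3.228*n + 2.4931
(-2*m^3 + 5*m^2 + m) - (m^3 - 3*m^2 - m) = -3*m^3 + 8*m^2 + 2*m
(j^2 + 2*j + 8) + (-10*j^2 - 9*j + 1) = -9*j^2 - 7*j + 9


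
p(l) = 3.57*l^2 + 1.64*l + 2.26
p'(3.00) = 23.06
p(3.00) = 39.31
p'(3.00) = 23.06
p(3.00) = 39.31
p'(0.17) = 2.85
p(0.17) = 2.64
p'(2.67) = 20.70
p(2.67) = 32.09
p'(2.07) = 16.42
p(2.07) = 20.95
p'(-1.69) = -10.43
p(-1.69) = 9.68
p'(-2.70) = -17.64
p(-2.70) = 23.86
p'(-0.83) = -4.29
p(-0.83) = 3.36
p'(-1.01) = -5.57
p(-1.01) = 4.25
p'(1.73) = 13.99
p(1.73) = 15.78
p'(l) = 7.14*l + 1.64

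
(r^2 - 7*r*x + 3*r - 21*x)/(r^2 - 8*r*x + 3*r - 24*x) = (-r + 7*x)/(-r + 8*x)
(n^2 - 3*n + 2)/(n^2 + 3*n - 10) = (n - 1)/(n + 5)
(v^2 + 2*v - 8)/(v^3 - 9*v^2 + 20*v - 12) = (v + 4)/(v^2 - 7*v + 6)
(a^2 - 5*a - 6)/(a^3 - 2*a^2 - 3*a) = (a - 6)/(a*(a - 3))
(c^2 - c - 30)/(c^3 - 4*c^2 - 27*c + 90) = 1/(c - 3)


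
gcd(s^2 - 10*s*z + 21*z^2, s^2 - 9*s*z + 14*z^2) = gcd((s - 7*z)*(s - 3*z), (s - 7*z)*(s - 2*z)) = -s + 7*z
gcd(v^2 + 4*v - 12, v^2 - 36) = v + 6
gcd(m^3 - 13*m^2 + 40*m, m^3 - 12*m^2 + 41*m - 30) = m - 5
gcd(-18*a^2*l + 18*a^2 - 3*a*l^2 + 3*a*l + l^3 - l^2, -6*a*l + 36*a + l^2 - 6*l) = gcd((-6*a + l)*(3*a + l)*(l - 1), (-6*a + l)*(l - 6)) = 6*a - l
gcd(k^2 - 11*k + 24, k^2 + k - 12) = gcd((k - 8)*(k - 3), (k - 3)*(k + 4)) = k - 3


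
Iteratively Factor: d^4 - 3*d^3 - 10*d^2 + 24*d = (d - 2)*(d^3 - d^2 - 12*d) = (d - 2)*(d + 3)*(d^2 - 4*d) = (d - 4)*(d - 2)*(d + 3)*(d)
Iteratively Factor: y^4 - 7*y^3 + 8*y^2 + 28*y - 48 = (y - 3)*(y^3 - 4*y^2 - 4*y + 16) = (y - 4)*(y - 3)*(y^2 - 4) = (y - 4)*(y - 3)*(y - 2)*(y + 2)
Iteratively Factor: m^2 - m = (m)*(m - 1)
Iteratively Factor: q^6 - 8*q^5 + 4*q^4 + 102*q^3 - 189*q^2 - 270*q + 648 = (q + 2)*(q^5 - 10*q^4 + 24*q^3 + 54*q^2 - 297*q + 324) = (q - 4)*(q + 2)*(q^4 - 6*q^3 + 54*q - 81) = (q - 4)*(q - 3)*(q + 2)*(q^3 - 3*q^2 - 9*q + 27) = (q - 4)*(q - 3)*(q + 2)*(q + 3)*(q^2 - 6*q + 9) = (q - 4)*(q - 3)^2*(q + 2)*(q + 3)*(q - 3)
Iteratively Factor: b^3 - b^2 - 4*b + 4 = (b + 2)*(b^2 - 3*b + 2) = (b - 2)*(b + 2)*(b - 1)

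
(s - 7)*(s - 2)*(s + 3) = s^3 - 6*s^2 - 13*s + 42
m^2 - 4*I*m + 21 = (m - 7*I)*(m + 3*I)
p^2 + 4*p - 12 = (p - 2)*(p + 6)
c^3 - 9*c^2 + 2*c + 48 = (c - 8)*(c - 3)*(c + 2)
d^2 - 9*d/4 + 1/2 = (d - 2)*(d - 1/4)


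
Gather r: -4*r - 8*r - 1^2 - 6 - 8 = -12*r - 15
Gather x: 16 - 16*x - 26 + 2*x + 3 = -14*x - 7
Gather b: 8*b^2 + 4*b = 8*b^2 + 4*b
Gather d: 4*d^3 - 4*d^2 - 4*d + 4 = 4*d^3 - 4*d^2 - 4*d + 4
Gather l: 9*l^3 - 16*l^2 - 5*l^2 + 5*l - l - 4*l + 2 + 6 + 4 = 9*l^3 - 21*l^2 + 12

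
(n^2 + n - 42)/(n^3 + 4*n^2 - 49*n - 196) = (n - 6)/(n^2 - 3*n - 28)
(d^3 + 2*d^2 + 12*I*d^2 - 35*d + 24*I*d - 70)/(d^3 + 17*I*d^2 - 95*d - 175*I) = (d + 2)/(d + 5*I)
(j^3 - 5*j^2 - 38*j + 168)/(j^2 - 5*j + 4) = (j^2 - j - 42)/(j - 1)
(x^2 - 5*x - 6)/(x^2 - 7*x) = (x^2 - 5*x - 6)/(x*(x - 7))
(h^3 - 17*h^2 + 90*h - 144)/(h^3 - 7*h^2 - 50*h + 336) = (h - 3)/(h + 7)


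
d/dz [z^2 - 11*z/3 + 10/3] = 2*z - 11/3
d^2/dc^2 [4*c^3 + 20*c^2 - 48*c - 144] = 24*c + 40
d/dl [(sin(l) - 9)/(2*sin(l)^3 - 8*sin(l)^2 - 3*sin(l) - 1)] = (-147*sin(l) + sin(3*l) - 31*cos(2*l) + 3)*cos(l)/(-2*sin(l)^3 + 8*sin(l)^2 + 3*sin(l) + 1)^2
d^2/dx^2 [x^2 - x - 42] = 2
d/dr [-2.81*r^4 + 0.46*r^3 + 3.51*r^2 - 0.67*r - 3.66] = -11.24*r^3 + 1.38*r^2 + 7.02*r - 0.67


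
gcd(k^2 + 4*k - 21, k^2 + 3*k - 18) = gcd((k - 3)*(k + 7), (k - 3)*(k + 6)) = k - 3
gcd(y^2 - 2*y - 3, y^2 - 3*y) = y - 3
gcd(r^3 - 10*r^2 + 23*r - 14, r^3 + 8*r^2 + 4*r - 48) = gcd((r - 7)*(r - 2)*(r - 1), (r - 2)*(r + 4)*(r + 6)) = r - 2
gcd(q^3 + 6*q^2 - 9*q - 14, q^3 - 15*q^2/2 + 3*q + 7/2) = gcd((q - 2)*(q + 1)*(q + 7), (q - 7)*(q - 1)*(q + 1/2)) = 1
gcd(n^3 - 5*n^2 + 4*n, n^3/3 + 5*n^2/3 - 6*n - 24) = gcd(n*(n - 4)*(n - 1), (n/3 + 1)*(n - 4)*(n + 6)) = n - 4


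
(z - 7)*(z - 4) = z^2 - 11*z + 28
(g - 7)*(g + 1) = g^2 - 6*g - 7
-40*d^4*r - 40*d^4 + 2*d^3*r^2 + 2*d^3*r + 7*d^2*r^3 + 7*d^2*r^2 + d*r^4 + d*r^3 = (-2*d + r)*(4*d + r)*(5*d + r)*(d*r + d)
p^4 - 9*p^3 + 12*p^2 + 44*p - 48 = (p - 6)*(p - 4)*(p - 1)*(p + 2)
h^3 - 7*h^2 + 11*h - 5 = (h - 5)*(h - 1)^2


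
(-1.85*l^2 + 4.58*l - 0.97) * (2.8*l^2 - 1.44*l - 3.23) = -5.18*l^4 + 15.488*l^3 - 3.3357*l^2 - 13.3966*l + 3.1331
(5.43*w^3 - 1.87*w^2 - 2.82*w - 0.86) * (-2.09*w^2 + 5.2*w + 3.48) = -11.3487*w^5 + 32.1443*w^4 + 15.0662*w^3 - 19.3742*w^2 - 14.2856*w - 2.9928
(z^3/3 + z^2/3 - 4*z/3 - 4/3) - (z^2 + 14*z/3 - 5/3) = z^3/3 - 2*z^2/3 - 6*z + 1/3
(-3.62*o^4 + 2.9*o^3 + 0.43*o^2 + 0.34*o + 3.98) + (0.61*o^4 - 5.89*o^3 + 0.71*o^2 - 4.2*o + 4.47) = -3.01*o^4 - 2.99*o^3 + 1.14*o^2 - 3.86*o + 8.45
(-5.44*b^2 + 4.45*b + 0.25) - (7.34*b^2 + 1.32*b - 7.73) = -12.78*b^2 + 3.13*b + 7.98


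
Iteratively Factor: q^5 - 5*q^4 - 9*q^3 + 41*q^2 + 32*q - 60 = (q - 1)*(q^4 - 4*q^3 - 13*q^2 + 28*q + 60) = (q - 3)*(q - 1)*(q^3 - q^2 - 16*q - 20) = (q - 3)*(q - 1)*(q + 2)*(q^2 - 3*q - 10) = (q - 3)*(q - 1)*(q + 2)^2*(q - 5)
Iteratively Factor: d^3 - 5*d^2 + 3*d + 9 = (d - 3)*(d^2 - 2*d - 3) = (d - 3)*(d + 1)*(d - 3)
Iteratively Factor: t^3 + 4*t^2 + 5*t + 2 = (t + 1)*(t^2 + 3*t + 2) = (t + 1)*(t + 2)*(t + 1)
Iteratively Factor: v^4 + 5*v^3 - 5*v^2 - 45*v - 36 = (v + 3)*(v^3 + 2*v^2 - 11*v - 12) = (v + 3)*(v + 4)*(v^2 - 2*v - 3) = (v - 3)*(v + 3)*(v + 4)*(v + 1)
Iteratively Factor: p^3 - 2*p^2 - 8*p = (p + 2)*(p^2 - 4*p) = p*(p + 2)*(p - 4)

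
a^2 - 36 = (a - 6)*(a + 6)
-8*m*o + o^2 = o*(-8*m + o)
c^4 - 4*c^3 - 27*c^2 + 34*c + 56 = (c - 7)*(c - 2)*(c + 1)*(c + 4)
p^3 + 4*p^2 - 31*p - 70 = (p - 5)*(p + 2)*(p + 7)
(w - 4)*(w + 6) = w^2 + 2*w - 24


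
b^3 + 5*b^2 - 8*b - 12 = (b - 2)*(b + 1)*(b + 6)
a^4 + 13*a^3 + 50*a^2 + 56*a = a*(a + 2)*(a + 4)*(a + 7)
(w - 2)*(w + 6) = w^2 + 4*w - 12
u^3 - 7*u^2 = u^2*(u - 7)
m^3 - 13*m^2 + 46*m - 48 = (m - 8)*(m - 3)*(m - 2)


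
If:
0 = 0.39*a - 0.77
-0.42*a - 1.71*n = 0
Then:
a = 1.97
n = -0.48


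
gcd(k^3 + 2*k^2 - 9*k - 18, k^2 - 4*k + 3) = k - 3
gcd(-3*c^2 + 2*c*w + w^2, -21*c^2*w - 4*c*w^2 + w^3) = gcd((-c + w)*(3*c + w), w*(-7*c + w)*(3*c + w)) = 3*c + w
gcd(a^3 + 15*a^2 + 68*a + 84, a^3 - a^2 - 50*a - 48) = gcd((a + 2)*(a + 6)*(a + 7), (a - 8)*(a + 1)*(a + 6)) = a + 6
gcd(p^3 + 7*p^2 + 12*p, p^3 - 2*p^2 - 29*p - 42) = p + 3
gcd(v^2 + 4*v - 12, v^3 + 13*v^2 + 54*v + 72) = v + 6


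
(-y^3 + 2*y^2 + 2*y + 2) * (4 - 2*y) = 2*y^4 - 8*y^3 + 4*y^2 + 4*y + 8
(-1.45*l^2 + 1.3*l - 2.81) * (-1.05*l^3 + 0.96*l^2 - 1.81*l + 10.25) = 1.5225*l^5 - 2.757*l^4 + 6.823*l^3 - 19.9131*l^2 + 18.4111*l - 28.8025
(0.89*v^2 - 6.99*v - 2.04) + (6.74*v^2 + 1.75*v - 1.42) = 7.63*v^2 - 5.24*v - 3.46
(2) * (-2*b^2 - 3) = -4*b^2 - 6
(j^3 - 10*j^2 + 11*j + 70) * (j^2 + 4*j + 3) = j^5 - 6*j^4 - 26*j^3 + 84*j^2 + 313*j + 210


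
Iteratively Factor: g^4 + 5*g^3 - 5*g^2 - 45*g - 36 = (g - 3)*(g^3 + 8*g^2 + 19*g + 12) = (g - 3)*(g + 3)*(g^2 + 5*g + 4) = (g - 3)*(g + 1)*(g + 3)*(g + 4)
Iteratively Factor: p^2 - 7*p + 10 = (p - 5)*(p - 2)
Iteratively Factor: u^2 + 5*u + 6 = (u + 2)*(u + 3)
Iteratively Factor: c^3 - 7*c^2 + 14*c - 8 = (c - 2)*(c^2 - 5*c + 4) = (c - 2)*(c - 1)*(c - 4)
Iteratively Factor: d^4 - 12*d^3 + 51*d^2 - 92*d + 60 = (d - 5)*(d^3 - 7*d^2 + 16*d - 12) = (d - 5)*(d - 3)*(d^2 - 4*d + 4) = (d - 5)*(d - 3)*(d - 2)*(d - 2)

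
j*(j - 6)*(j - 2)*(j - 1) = j^4 - 9*j^3 + 20*j^2 - 12*j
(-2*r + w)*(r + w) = -2*r^2 - r*w + w^2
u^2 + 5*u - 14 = (u - 2)*(u + 7)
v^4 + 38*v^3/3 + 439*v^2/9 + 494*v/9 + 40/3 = (v + 1/3)*(v + 4/3)*(v + 5)*(v + 6)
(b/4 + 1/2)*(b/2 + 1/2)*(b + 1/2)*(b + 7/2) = b^4/8 + 7*b^3/8 + 63*b^2/32 + 53*b/32 + 7/16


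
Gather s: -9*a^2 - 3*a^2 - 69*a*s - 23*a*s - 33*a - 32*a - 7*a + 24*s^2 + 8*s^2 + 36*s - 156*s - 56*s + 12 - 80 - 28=-12*a^2 - 72*a + 32*s^2 + s*(-92*a - 176) - 96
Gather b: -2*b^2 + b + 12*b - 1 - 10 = -2*b^2 + 13*b - 11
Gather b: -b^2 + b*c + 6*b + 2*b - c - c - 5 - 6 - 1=-b^2 + b*(c + 8) - 2*c - 12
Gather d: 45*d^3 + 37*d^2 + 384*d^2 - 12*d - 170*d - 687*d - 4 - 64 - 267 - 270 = 45*d^3 + 421*d^2 - 869*d - 605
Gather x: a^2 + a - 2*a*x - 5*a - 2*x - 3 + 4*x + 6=a^2 - 4*a + x*(2 - 2*a) + 3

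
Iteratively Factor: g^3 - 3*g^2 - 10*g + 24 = (g + 3)*(g^2 - 6*g + 8) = (g - 2)*(g + 3)*(g - 4)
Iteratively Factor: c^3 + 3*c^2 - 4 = (c - 1)*(c^2 + 4*c + 4) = (c - 1)*(c + 2)*(c + 2)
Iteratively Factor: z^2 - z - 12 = (z - 4)*(z + 3)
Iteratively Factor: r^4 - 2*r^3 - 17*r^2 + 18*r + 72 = (r - 4)*(r^3 + 2*r^2 - 9*r - 18) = (r - 4)*(r - 3)*(r^2 + 5*r + 6) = (r - 4)*(r - 3)*(r + 3)*(r + 2)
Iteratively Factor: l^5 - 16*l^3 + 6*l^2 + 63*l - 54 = (l - 1)*(l^4 + l^3 - 15*l^2 - 9*l + 54) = (l - 1)*(l + 3)*(l^3 - 2*l^2 - 9*l + 18) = (l - 1)*(l + 3)^2*(l^2 - 5*l + 6) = (l - 2)*(l - 1)*(l + 3)^2*(l - 3)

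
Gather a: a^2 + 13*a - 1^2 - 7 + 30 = a^2 + 13*a + 22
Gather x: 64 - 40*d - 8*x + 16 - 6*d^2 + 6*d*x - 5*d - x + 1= -6*d^2 - 45*d + x*(6*d - 9) + 81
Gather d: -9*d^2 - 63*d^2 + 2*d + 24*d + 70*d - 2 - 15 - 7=-72*d^2 + 96*d - 24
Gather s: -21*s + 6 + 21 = 27 - 21*s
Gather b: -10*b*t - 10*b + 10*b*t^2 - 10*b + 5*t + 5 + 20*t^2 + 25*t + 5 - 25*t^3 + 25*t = b*(10*t^2 - 10*t - 20) - 25*t^3 + 20*t^2 + 55*t + 10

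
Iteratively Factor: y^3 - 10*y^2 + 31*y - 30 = (y - 2)*(y^2 - 8*y + 15) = (y - 5)*(y - 2)*(y - 3)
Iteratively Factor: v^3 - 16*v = (v + 4)*(v^2 - 4*v) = v*(v + 4)*(v - 4)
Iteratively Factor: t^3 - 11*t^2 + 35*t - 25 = (t - 5)*(t^2 - 6*t + 5) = (t - 5)*(t - 1)*(t - 5)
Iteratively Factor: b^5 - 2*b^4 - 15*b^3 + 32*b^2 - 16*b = (b - 1)*(b^4 - b^3 - 16*b^2 + 16*b) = (b - 4)*(b - 1)*(b^3 + 3*b^2 - 4*b) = b*(b - 4)*(b - 1)*(b^2 + 3*b - 4) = b*(b - 4)*(b - 1)^2*(b + 4)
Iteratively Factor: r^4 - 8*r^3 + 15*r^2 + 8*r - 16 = (r + 1)*(r^3 - 9*r^2 + 24*r - 16) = (r - 4)*(r + 1)*(r^2 - 5*r + 4) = (r - 4)*(r - 1)*(r + 1)*(r - 4)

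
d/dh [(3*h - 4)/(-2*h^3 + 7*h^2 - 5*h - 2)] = (12*h^3 - 45*h^2 + 56*h - 26)/(4*h^6 - 28*h^5 + 69*h^4 - 62*h^3 - 3*h^2 + 20*h + 4)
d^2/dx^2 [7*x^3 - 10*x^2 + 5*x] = 42*x - 20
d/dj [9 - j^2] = -2*j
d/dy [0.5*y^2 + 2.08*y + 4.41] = 1.0*y + 2.08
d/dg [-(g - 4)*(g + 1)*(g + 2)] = -3*g^2 + 2*g + 10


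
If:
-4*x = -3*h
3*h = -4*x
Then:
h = 0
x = 0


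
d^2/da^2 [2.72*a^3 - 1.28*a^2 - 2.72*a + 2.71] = 16.32*a - 2.56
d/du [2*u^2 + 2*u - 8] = 4*u + 2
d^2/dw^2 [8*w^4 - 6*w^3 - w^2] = 96*w^2 - 36*w - 2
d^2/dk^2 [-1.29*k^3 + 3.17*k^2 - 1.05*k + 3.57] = 6.34 - 7.74*k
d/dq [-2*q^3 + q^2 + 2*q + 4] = -6*q^2 + 2*q + 2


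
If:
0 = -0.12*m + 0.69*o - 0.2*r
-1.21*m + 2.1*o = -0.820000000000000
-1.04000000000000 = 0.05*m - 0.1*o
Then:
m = 141.62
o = 81.21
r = 195.21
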